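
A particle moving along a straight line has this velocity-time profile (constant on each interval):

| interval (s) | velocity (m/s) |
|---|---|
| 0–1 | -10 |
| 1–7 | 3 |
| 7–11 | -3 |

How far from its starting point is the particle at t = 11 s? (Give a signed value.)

Displacement is the signed area under the v-t curve.
0–1 s: -10 × 1 = -10 m
1–7 s: 3 × 6 = 18 m
7–11 s: -3 × 4 = -12 m
Net displacement = -4 m

-4 m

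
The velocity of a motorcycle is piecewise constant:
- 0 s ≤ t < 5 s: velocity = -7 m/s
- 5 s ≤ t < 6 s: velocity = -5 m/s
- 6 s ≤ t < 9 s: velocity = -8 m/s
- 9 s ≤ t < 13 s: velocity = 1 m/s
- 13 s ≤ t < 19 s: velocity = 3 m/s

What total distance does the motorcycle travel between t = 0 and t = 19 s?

Distance (not displacement) is the total path length: add the absolute areas under v-t.
0–5 s: |-7| × 5 = 35 m
5–6 s: |-5| × 1 = 5 m
6–9 s: |-8| × 3 = 24 m
9–13 s: |1| × 4 = 4 m
13–19 s: |3| × 6 = 18 m
Total distance = 86 m

86 m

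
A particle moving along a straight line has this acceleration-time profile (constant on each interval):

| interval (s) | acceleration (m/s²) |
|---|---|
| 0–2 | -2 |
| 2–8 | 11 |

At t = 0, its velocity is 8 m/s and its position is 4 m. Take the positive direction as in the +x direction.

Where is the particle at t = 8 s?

On each constant-a segment, Δv = aΔt and Δx = v₀Δt + ½aΔt²; chain segment to segment.
0–2 s: v starts 8 m/s; Δx = 8·2 + ½·-2·2² = 12 m; v ends 4 m/s.
2–8 s: v starts 4 m/s; Δx = 4·6 + ½·11·6² = 222 m; v ends 70 m/s.
x(8) = 4 + Σ Δx = 238 m.

238 m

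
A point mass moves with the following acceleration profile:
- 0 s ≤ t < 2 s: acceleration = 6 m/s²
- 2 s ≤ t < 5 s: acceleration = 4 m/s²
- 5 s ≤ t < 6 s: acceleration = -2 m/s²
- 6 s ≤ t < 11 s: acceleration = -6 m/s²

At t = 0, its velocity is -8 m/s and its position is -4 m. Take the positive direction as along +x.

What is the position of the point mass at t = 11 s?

32 m

On each constant-a segment, Δv = aΔt and Δx = v₀Δt + ½aΔt²; chain segment to segment.
0–2 s: v starts -8 m/s; Δx = -8·2 + ½·6·2² = -4 m; v ends 4 m/s.
2–5 s: v starts 4 m/s; Δx = 4·3 + ½·4·3² = 30 m; v ends 16 m/s.
5–6 s: v starts 16 m/s; Δx = 16·1 + ½·-2·1² = 15 m; v ends 14 m/s.
6–11 s: v starts 14 m/s; Δx = 14·5 + ½·-6·5² = -5 m; v ends -16 m/s.
x(11) = -4 + Σ Δx = 32 m.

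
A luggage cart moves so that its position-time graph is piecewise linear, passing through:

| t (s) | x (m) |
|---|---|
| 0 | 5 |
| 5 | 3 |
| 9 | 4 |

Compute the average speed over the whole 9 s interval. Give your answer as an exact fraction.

Average speed = (total path length)/(elapsed time); on a piecewise-linear x-t graph the path length is Σ|Δx|.
0–5 s: |Δx| = |3 − 5| = 2 m
5–9 s: |Δx| = |4 − 3| = 1 m
Total path = 3 m; average speed = 3/9 = 1/3 m/s.

1/3 m/s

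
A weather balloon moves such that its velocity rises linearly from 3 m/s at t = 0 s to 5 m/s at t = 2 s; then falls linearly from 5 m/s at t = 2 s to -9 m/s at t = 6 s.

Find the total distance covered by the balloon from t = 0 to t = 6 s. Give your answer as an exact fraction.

Total distance travelled is ∫|v| dt — sum the magnitudes of each area piece.
0–2 s: |½(3 + 5)(2)| = 8 m
2–6 s: v = 0 at t = 24/7 s; triangle areas 25/7 + 81/7 = 106/7 m
Total distance = 162/7 m

162/7 m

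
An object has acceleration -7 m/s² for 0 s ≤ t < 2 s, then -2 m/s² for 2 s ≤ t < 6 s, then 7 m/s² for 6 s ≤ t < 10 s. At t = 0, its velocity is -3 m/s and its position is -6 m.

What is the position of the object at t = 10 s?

On each constant-a segment, Δv = aΔt and Δx = v₀Δt + ½aΔt²; chain segment to segment.
0–2 s: v starts -3 m/s; Δx = -3·2 + ½·-7·2² = -20 m; v ends -17 m/s.
2–6 s: v starts -17 m/s; Δx = -17·4 + ½·-2·4² = -84 m; v ends -25 m/s.
6–10 s: v starts -25 m/s; Δx = -25·4 + ½·7·4² = -44 m; v ends 3 m/s.
x(10) = -6 + Σ Δx = -154 m.

-154 m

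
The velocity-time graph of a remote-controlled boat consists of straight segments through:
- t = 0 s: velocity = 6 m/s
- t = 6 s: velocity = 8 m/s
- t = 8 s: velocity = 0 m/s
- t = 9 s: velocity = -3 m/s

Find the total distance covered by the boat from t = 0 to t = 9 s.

51.5 m

Total distance travelled is ∫|v| dt — sum the magnitudes of each area piece.
0–6 s: |½(6 + 8)(6)| = 42 m
6–8 s: |½(8 + 0)(2)| = 8 m
8–9 s: |½(0 + -3)(1)| = 1.5 m
Total distance = 51.5 m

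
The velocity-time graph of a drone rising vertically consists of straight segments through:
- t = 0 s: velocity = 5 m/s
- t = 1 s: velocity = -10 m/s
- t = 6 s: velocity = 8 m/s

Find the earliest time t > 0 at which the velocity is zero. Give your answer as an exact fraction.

v changes sign on 0–1 s (from 5 to -10); the graph is linear there, so v = 0 at t = 0 + (-5)·(1 − 0)/(-10 − 5) = 1/3 s.

t = 1/3 s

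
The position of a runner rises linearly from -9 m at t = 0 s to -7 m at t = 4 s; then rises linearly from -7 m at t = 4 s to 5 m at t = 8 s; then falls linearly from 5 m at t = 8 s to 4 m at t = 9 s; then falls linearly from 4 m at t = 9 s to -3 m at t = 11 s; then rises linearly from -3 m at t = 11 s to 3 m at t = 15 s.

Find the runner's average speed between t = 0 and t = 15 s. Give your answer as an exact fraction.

28/15 m/s

Average speed = (total path length)/(elapsed time); on a piecewise-linear x-t graph the path length is Σ|Δx|.
0–4 s: |Δx| = |-7 − -9| = 2 m
4–8 s: |Δx| = |5 − -7| = 12 m
8–9 s: |Δx| = |4 − 5| = 1 m
9–11 s: |Δx| = |-3 − 4| = 7 m
11–15 s: |Δx| = |3 − -3| = 6 m
Total path = 28 m; average speed = 28/15 = 28/15 m/s.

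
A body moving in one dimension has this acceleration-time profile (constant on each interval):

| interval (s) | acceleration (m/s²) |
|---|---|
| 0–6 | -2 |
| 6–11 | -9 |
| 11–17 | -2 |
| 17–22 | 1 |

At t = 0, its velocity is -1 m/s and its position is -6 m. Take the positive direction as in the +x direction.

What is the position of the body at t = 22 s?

-947 m

On each constant-a segment, Δv = aΔt and Δx = v₀Δt + ½aΔt²; chain segment to segment.
0–6 s: v starts -1 m/s; Δx = -1·6 + ½·-2·6² = -42 m; v ends -13 m/s.
6–11 s: v starts -13 m/s; Δx = -13·5 + ½·-9·5² = -177.5 m; v ends -58 m/s.
11–17 s: v starts -58 m/s; Δx = -58·6 + ½·-2·6² = -384 m; v ends -70 m/s.
17–22 s: v starts -70 m/s; Δx = -70·5 + ½·1·5² = -337.5 m; v ends -65 m/s.
x(22) = -6 + Σ Δx = -947 m.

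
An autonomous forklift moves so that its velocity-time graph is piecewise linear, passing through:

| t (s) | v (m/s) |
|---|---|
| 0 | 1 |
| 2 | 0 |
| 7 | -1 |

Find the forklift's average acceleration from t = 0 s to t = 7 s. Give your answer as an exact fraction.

-2/7 m/s²

Average acceleration = Δv/Δt = (-1 − 1)/(7 − 0) = -2/7 m/s².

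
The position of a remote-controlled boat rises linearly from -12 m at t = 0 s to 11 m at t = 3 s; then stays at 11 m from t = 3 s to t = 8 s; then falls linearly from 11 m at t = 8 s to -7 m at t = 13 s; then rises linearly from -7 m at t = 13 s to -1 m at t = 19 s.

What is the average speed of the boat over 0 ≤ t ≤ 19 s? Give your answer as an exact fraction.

Average speed = (total path length)/(elapsed time); on a piecewise-linear x-t graph the path length is Σ|Δx|.
0–3 s: |Δx| = |11 − -12| = 23 m
3–8 s: |Δx| = |11 − 11| = 0 m
8–13 s: |Δx| = |-7 − 11| = 18 m
13–19 s: |Δx| = |-1 − -7| = 6 m
Total path = 47 m; average speed = 47/19 = 47/19 m/s.

47/19 m/s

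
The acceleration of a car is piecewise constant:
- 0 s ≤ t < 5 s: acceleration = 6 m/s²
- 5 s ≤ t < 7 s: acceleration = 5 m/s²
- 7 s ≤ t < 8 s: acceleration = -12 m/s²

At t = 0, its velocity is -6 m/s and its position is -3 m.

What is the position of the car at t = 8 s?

On each constant-a segment, Δv = aΔt and Δx = v₀Δt + ½aΔt²; chain segment to segment.
0–5 s: v starts -6 m/s; Δx = -6·5 + ½·6·5² = 45 m; v ends 24 m/s.
5–7 s: v starts 24 m/s; Δx = 24·2 + ½·5·2² = 58 m; v ends 34 m/s.
7–8 s: v starts 34 m/s; Δx = 34·1 + ½·-12·1² = 28 m; v ends 22 m/s.
x(8) = -3 + Σ Δx = 128 m.

128 m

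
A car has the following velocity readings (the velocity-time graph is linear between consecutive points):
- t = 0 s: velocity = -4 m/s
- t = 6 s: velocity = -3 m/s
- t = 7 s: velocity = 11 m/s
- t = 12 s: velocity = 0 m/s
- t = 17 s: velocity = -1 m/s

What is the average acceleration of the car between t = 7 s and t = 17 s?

-1.2 m/s²

Average acceleration = Δv/Δt = (-1 − 11)/(17 − 7) = -1.2 m/s².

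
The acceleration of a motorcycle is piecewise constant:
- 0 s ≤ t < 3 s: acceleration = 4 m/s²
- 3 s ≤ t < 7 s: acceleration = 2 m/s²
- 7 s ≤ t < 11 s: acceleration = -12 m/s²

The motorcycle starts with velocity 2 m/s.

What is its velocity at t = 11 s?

Δv equals the area under the a-t graph; then v = v₀ + Δv.
0–3 s: 4 × 3 = 12 m/s
3–7 s: 2 × 4 = 8 m/s
7–11 s: -12 × 4 = -48 m/s
Δv = -28 m/s, so v(11) = 2 + (-28) = -26 m/s.

-26 m/s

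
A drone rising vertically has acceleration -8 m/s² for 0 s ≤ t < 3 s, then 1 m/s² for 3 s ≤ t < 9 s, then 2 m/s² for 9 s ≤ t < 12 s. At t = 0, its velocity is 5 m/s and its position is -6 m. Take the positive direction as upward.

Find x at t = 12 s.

On each constant-a segment, Δv = aΔt and Δx = v₀Δt + ½aΔt²; chain segment to segment.
0–3 s: v starts 5 m/s; Δx = 5·3 + ½·-8·3² = -21 m; v ends -19 m/s.
3–9 s: v starts -19 m/s; Δx = -19·6 + ½·1·6² = -96 m; v ends -13 m/s.
9–12 s: v starts -13 m/s; Δx = -13·3 + ½·2·3² = -30 m; v ends -7 m/s.
x(12) = -6 + Σ Δx = -153 m.

-153 m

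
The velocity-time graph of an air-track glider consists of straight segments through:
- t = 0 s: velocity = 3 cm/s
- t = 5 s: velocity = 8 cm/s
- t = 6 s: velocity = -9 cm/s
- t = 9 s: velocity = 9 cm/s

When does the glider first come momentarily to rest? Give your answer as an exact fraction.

v changes sign on 5–6 s (from 8 to -9); the graph is linear there, so v = 0 at t = 5 + (-8)·(6 − 5)/(-9 − 8) = 93/17 s.

t = 93/17 s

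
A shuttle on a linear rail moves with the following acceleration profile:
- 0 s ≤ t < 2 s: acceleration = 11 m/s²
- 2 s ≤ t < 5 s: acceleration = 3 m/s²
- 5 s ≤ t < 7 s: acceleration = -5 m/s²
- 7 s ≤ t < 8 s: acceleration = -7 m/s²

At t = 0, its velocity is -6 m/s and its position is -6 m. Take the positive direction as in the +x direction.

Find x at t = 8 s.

117 m

On each constant-a segment, Δv = aΔt and Δx = v₀Δt + ½aΔt²; chain segment to segment.
0–2 s: v starts -6 m/s; Δx = -6·2 + ½·11·2² = 10 m; v ends 16 m/s.
2–5 s: v starts 16 m/s; Δx = 16·3 + ½·3·3² = 61.5 m; v ends 25 m/s.
5–7 s: v starts 25 m/s; Δx = 25·2 + ½·-5·2² = 40 m; v ends 15 m/s.
7–8 s: v starts 15 m/s; Δx = 15·1 + ½·-7·1² = 11.5 m; v ends 8 m/s.
x(8) = -6 + Σ Δx = 117 m.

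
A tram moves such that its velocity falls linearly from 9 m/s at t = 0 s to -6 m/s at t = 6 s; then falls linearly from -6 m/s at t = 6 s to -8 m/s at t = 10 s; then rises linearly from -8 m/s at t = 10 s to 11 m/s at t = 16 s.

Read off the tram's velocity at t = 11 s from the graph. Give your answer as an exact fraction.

-29/6 m/s

On 10–16 s the graph is linear from -8 to 11 m/s: v(11) = -8 + (11 − -8)·(11 − 10)/(16 − 10) = -29/6 m/s.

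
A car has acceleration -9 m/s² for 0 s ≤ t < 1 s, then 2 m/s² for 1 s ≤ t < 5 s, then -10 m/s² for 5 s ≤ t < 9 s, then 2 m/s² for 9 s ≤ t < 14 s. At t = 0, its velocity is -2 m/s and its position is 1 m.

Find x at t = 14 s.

On each constant-a segment, Δv = aΔt and Δx = v₀Δt + ½aΔt²; chain segment to segment.
0–1 s: v starts -2 m/s; Δx = -2·1 + ½·-9·1² = -6.5 m; v ends -11 m/s.
1–5 s: v starts -11 m/s; Δx = -11·4 + ½·2·4² = -28 m; v ends -3 m/s.
5–9 s: v starts -3 m/s; Δx = -3·4 + ½·-10·4² = -92 m; v ends -43 m/s.
9–14 s: v starts -43 m/s; Δx = -43·5 + ½·2·5² = -190 m; v ends -33 m/s.
x(14) = 1 + Σ Δx = -315.5 m.

-315.5 m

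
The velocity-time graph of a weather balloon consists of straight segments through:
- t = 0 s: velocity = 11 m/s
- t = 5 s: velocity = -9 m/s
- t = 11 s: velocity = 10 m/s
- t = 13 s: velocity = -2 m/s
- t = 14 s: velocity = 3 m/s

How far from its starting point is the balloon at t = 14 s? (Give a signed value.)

Net displacement equals the area under the velocity-time graph (areas below the axis count negative).
0–5 s: ½(11 + -9)(5) = 5 m
5–11 s: ½(-9 + 10)(6) = 3 m
11–13 s: ½(10 + -2)(2) = 8 m
13–14 s: ½(-2 + 3)(1) = 0.5 m
Net displacement = 16.5 m

16.5 m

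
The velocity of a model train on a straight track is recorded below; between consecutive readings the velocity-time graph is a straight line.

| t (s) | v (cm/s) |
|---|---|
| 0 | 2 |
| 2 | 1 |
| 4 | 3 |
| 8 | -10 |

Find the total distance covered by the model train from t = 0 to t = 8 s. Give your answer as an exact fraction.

309/13 cm

Total distance travelled is ∫|v| dt — sum the magnitudes of each area piece.
0–2 s: |½(2 + 1)(2)| = 3 cm
2–4 s: |½(1 + 3)(2)| = 4 cm
4–8 s: v = 0 at t = 64/13 s; triangle areas 18/13 + 200/13 = 218/13 cm
Total distance = 309/13 cm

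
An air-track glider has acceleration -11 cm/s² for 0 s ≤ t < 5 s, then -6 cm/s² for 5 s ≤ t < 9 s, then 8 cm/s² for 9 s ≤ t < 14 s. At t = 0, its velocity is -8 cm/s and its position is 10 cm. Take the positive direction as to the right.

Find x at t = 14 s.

On each constant-a segment, Δv = aΔt and Δx = v₀Δt + ½aΔt²; chain segment to segment.
0–5 s: v starts -8 cm/s; Δx = -8·5 + ½·-11·5² = -177.5 cm; v ends -63 cm/s.
5–9 s: v starts -63 cm/s; Δx = -63·4 + ½·-6·4² = -300 cm; v ends -87 cm/s.
9–14 s: v starts -87 cm/s; Δx = -87·5 + ½·8·5² = -335 cm; v ends -47 cm/s.
x(14) = 10 + Σ Δx = -802.5 cm.

-802.5 cm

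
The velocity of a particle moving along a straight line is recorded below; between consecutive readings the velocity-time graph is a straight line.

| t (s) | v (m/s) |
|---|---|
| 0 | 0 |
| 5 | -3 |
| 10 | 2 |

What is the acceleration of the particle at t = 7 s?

1 m/s²

Acceleration is the slope of the v-t graph on 5–10 s: (2 − -3)/(10 − 5) = 1 m/s².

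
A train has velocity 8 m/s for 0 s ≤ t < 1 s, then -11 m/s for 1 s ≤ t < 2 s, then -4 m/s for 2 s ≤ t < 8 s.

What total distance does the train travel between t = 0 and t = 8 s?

Total distance travelled is ∫|v| dt — sum the magnitudes of each area piece.
0–1 s: |8| × 1 = 8 m
1–2 s: |-11| × 1 = 11 m
2–8 s: |-4| × 6 = 24 m
Total distance = 43 m

43 m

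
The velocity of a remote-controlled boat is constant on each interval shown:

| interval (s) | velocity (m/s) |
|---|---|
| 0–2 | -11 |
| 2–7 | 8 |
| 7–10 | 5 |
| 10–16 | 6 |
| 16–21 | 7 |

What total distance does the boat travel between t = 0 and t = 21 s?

148 m

Distance (not displacement) is the total path length: add the absolute areas under v-t.
0–2 s: |-11| × 2 = 22 m
2–7 s: |8| × 5 = 40 m
7–10 s: |5| × 3 = 15 m
10–16 s: |6| × 6 = 36 m
16–21 s: |7| × 5 = 35 m
Total distance = 148 m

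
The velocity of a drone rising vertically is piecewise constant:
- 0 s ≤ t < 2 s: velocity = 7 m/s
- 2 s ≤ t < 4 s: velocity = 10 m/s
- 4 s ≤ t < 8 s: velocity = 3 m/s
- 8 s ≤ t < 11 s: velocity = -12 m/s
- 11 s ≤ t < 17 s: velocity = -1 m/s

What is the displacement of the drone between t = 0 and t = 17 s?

Net displacement equals the area under the velocity-time graph (areas below the axis count negative).
0–2 s: 7 × 2 = 14 m
2–4 s: 10 × 2 = 20 m
4–8 s: 3 × 4 = 12 m
8–11 s: -12 × 3 = -36 m
11–17 s: -1 × 6 = -6 m
Net displacement = 4 m

4 m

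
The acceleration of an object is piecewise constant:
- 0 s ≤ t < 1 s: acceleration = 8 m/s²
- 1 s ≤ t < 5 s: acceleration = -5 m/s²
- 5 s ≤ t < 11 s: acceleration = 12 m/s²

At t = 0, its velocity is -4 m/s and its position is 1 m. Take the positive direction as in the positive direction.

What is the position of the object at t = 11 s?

97 m

On each constant-a segment, Δv = aΔt and Δx = v₀Δt + ½aΔt²; chain segment to segment.
0–1 s: v starts -4 m/s; Δx = -4·1 + ½·8·1² = 0 m; v ends 4 m/s.
1–5 s: v starts 4 m/s; Δx = 4·4 + ½·-5·4² = -24 m; v ends -16 m/s.
5–11 s: v starts -16 m/s; Δx = -16·6 + ½·12·6² = 120 m; v ends 56 m/s.
x(11) = 1 + Σ Δx = 97 m.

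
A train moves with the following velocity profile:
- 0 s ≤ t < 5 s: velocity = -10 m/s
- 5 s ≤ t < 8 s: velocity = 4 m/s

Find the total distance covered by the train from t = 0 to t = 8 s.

62 m

Distance (not displacement) is the total path length: add the absolute areas under v-t.
0–5 s: |-10| × 5 = 50 m
5–8 s: |4| × 3 = 12 m
Total distance = 62 m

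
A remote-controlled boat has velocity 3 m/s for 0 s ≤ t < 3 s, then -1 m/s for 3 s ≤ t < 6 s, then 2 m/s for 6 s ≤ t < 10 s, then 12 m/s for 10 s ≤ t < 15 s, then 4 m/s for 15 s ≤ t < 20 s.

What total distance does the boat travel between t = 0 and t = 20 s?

Total distance travelled is ∫|v| dt — sum the magnitudes of each area piece.
0–3 s: |3| × 3 = 9 m
3–6 s: |-1| × 3 = 3 m
6–10 s: |2| × 4 = 8 m
10–15 s: |12| × 5 = 60 m
15–20 s: |4| × 5 = 20 m
Total distance = 100 m

100 m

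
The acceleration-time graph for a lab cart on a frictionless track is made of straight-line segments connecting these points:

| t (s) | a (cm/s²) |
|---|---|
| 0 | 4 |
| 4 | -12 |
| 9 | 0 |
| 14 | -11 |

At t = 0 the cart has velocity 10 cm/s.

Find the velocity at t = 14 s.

-63.5 cm/s

Δv equals the area under the a-t graph; then v = v₀ + Δv.
0–4 s: ½(4 + -12)(4) = -16 cm/s
4–9 s: ½(-12 + 0)(5) = -30 cm/s
9–14 s: ½(0 + -11)(5) = -27.5 cm/s
Δv = -73.5 cm/s, so v(14) = 10 + (-73.5) = -63.5 cm/s.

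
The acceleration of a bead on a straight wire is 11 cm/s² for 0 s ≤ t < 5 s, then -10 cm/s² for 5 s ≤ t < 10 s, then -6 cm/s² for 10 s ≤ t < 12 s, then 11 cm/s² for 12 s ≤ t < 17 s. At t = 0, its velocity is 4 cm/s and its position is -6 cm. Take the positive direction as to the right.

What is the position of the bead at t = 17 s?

On each constant-a segment, Δv = aΔt and Δx = v₀Δt + ½aΔt²; chain segment to segment.
0–5 s: v starts 4 cm/s; Δx = 4·5 + ½·11·5² = 157.5 cm; v ends 59 cm/s.
5–10 s: v starts 59 cm/s; Δx = 59·5 + ½·-10·5² = 170 cm; v ends 9 cm/s.
10–12 s: v starts 9 cm/s; Δx = 9·2 + ½·-6·2² = 6 cm; v ends -3 cm/s.
12–17 s: v starts -3 cm/s; Δx = -3·5 + ½·11·5² = 122.5 cm; v ends 52 cm/s.
x(17) = -6 + Σ Δx = 450 cm.

450 cm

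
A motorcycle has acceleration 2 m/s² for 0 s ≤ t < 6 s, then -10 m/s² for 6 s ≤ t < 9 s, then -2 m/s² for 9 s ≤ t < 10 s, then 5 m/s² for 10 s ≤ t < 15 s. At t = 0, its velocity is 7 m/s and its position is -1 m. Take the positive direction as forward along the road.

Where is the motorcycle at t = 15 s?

74.5 m

On each constant-a segment, Δv = aΔt and Δx = v₀Δt + ½aΔt²; chain segment to segment.
0–6 s: v starts 7 m/s; Δx = 7·6 + ½·2·6² = 78 m; v ends 19 m/s.
6–9 s: v starts 19 m/s; Δx = 19·3 + ½·-10·3² = 12 m; v ends -11 m/s.
9–10 s: v starts -11 m/s; Δx = -11·1 + ½·-2·1² = -12 m; v ends -13 m/s.
10–15 s: v starts -13 m/s; Δx = -13·5 + ½·5·5² = -2.5 m; v ends 12 m/s.
x(15) = -1 + Σ Δx = 74.5 m.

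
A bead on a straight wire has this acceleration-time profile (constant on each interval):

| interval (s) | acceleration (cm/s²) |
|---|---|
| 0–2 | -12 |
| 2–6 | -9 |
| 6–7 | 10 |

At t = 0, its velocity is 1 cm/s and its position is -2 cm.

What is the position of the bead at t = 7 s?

-242 cm

On each constant-a segment, Δv = aΔt and Δx = v₀Δt + ½aΔt²; chain segment to segment.
0–2 s: v starts 1 cm/s; Δx = 1·2 + ½·-12·2² = -22 cm; v ends -23 cm/s.
2–6 s: v starts -23 cm/s; Δx = -23·4 + ½·-9·4² = -164 cm; v ends -59 cm/s.
6–7 s: v starts -59 cm/s; Δx = -59·1 + ½·10·1² = -54 cm; v ends -49 cm/s.
x(7) = -2 + Σ Δx = -242 cm.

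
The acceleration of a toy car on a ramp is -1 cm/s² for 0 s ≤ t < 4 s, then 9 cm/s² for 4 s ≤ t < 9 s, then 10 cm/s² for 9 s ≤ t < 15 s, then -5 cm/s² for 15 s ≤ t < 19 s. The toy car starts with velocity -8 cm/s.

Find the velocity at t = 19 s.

Δv equals the area under the a-t graph; then v = v₀ + Δv.
0–4 s: -1 × 4 = -4 cm/s
4–9 s: 9 × 5 = 45 cm/s
9–15 s: 10 × 6 = 60 cm/s
15–19 s: -5 × 4 = -20 cm/s
Δv = 81 cm/s, so v(19) = -8 + (81) = 73 cm/s.

73 cm/s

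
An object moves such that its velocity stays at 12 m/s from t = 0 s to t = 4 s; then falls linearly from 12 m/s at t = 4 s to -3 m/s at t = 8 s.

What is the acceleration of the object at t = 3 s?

Acceleration is the slope of the v-t graph on 0–4 s: (12 − 12)/(4 − 0) = 0 m/s².

0 m/s²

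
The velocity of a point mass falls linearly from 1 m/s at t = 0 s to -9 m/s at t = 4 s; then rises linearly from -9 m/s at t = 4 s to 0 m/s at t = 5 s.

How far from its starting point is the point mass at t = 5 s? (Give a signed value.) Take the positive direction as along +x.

Displacement is the signed area under the v-t curve.
0–4 s: ½(1 + -9)(4) = -16 m
4–5 s: ½(-9 + 0)(1) = -4.5 m
Net displacement = -20.5 m

-20.5 m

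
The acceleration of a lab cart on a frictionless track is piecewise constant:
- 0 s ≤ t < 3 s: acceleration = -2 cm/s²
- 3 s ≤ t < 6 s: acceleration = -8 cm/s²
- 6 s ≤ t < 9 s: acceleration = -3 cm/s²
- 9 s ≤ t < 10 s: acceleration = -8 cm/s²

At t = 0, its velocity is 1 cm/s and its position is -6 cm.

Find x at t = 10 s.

-205.5 cm

On each constant-a segment, Δv = aΔt and Δx = v₀Δt + ½aΔt²; chain segment to segment.
0–3 s: v starts 1 cm/s; Δx = 1·3 + ½·-2·3² = -6 cm; v ends -5 cm/s.
3–6 s: v starts -5 cm/s; Δx = -5·3 + ½·-8·3² = -51 cm; v ends -29 cm/s.
6–9 s: v starts -29 cm/s; Δx = -29·3 + ½·-3·3² = -100.5 cm; v ends -38 cm/s.
9–10 s: v starts -38 cm/s; Δx = -38·1 + ½·-8·1² = -42 cm; v ends -46 cm/s.
x(10) = -6 + Σ Δx = -205.5 cm.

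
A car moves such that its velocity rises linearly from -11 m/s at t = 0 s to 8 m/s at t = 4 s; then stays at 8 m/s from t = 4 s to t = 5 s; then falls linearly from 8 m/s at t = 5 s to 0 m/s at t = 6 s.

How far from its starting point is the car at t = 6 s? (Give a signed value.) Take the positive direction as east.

6 m

Displacement is the signed area under the v-t curve.
0–4 s: ½(-11 + 8)(4) = -6 m
4–5 s: 8 × 1 = 8 m
5–6 s: ½(8 + 0)(1) = 4 m
Net displacement = 6 m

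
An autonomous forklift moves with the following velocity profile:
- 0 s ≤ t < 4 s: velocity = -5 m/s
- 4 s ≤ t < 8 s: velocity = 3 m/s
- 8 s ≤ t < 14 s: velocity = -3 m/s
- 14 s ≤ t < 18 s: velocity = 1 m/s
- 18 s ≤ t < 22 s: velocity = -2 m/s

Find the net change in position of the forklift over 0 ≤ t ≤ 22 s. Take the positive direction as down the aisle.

Displacement is the signed area under the v-t curve.
0–4 s: -5 × 4 = -20 m
4–8 s: 3 × 4 = 12 m
8–14 s: -3 × 6 = -18 m
14–18 s: 1 × 4 = 4 m
18–22 s: -2 × 4 = -8 m
Net displacement = -30 m

-30 m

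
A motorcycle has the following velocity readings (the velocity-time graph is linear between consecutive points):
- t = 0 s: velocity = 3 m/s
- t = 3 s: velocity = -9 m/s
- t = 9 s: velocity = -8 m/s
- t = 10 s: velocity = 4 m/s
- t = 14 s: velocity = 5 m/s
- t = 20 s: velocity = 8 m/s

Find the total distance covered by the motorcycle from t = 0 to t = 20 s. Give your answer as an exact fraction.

1471/12 m

Total distance travelled is ∫|v| dt — sum the magnitudes of each area piece.
0–3 s: v = 0 at t = 0.75 s; triangle areas 1.125 + 10.125 = 11.25 m
3–9 s: |½(-9 + -8)(6)| = 51 m
9–10 s: v = 0 at t = 29/3 s; triangle areas 8/3 + 2/3 = 10/3 m
10–14 s: |½(4 + 5)(4)| = 18 m
14–20 s: |½(5 + 8)(6)| = 39 m
Total distance = 1471/12 m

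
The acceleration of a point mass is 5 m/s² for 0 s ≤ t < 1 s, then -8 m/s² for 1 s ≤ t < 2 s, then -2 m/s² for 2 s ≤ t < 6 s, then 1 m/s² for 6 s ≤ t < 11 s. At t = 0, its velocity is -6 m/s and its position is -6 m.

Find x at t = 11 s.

-139 m

On each constant-a segment, Δv = aΔt and Δx = v₀Δt + ½aΔt²; chain segment to segment.
0–1 s: v starts -6 m/s; Δx = -6·1 + ½·5·1² = -3.5 m; v ends -1 m/s.
1–2 s: v starts -1 m/s; Δx = -1·1 + ½·-8·1² = -5 m; v ends -9 m/s.
2–6 s: v starts -9 m/s; Δx = -9·4 + ½·-2·4² = -52 m; v ends -17 m/s.
6–11 s: v starts -17 m/s; Δx = -17·5 + ½·1·5² = -72.5 m; v ends -12 m/s.
x(11) = -6 + Σ Δx = -139 m.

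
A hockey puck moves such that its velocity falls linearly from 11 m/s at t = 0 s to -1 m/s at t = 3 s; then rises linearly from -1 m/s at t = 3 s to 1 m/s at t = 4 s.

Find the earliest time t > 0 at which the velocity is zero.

t = 2.75 s

v changes sign on 0–3 s (from 11 to -1); the graph is linear there, so v = 0 at t = 0 + (-11)·(3 − 0)/(-1 − 11) = 2.75 s.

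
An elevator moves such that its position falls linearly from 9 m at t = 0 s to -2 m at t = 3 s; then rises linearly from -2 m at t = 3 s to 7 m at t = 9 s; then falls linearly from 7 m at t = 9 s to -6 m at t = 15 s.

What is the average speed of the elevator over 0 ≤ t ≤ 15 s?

2.2 m/s

Average speed = (total path length)/(elapsed time); on a piecewise-linear x-t graph the path length is Σ|Δx|.
0–3 s: |Δx| = |-2 − 9| = 11 m
3–9 s: |Δx| = |7 − -2| = 9 m
9–15 s: |Δx| = |-6 − 7| = 13 m
Total path = 33 m; average speed = 33/15 = 2.2 m/s.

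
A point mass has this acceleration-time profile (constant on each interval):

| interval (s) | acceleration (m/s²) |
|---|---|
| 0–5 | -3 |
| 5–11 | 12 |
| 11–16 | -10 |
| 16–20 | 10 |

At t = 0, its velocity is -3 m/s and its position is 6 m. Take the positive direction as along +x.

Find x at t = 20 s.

302.5 m

On each constant-a segment, Δv = aΔt and Δx = v₀Δt + ½aΔt²; chain segment to segment.
0–5 s: v starts -3 m/s; Δx = -3·5 + ½·-3·5² = -52.5 m; v ends -18 m/s.
5–11 s: v starts -18 m/s; Δx = -18·6 + ½·12·6² = 108 m; v ends 54 m/s.
11–16 s: v starts 54 m/s; Δx = 54·5 + ½·-10·5² = 145 m; v ends 4 m/s.
16–20 s: v starts 4 m/s; Δx = 4·4 + ½·10·4² = 96 m; v ends 44 m/s.
x(20) = 6 + Σ Δx = 302.5 m.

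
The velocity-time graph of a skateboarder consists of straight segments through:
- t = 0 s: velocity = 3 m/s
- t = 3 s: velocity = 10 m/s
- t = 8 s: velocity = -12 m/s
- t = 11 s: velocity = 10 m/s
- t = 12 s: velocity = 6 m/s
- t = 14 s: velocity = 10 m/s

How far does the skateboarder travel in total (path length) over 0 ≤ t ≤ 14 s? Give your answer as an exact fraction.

Total distance travelled is ∫|v| dt — sum the magnitudes of each area piece.
0–3 s: |½(3 + 10)(3)| = 19.5 m
3–8 s: v = 0 at t = 58/11 s; triangle areas 125/11 + 180/11 = 305/11 m
8–11 s: v = 0 at t = 106/11 s; triangle areas 108/11 + 75/11 = 183/11 m
11–12 s: |½(10 + 6)(1)| = 8 m
12–14 s: |½(6 + 10)(2)| = 16 m
Total distance = 1933/22 m

1933/22 m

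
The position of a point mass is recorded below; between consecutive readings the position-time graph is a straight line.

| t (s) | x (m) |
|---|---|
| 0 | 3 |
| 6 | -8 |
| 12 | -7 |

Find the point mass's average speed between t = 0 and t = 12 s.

Average speed = (total path length)/(elapsed time); on a piecewise-linear x-t graph the path length is Σ|Δx|.
0–6 s: |Δx| = |-8 − 3| = 11 m
6–12 s: |Δx| = |-7 − -8| = 1 m
Total path = 12 m; average speed = 12/12 = 1 m/s.

1 m/s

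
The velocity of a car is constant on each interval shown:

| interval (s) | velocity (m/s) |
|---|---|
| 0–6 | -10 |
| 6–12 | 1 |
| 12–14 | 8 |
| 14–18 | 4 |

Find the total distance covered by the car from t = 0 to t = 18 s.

Distance (not displacement) is the total path length: add the absolute areas under v-t.
0–6 s: |-10| × 6 = 60 m
6–12 s: |1| × 6 = 6 m
12–14 s: |8| × 2 = 16 m
14–18 s: |4| × 4 = 16 m
Total distance = 98 m

98 m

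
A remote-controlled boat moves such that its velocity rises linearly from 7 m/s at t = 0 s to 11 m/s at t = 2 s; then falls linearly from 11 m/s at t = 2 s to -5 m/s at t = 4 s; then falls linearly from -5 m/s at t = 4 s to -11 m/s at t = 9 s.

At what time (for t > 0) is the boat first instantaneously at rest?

t = 3.375 s

v changes sign on 2–4 s (from 11 to -5); the graph is linear there, so v = 0 at t = 2 + (-11)·(4 − 2)/(-5 − 11) = 3.375 s.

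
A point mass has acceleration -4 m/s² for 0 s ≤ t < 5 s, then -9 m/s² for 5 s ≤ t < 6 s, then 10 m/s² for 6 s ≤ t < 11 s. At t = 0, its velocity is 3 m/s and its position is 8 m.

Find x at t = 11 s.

On each constant-a segment, Δv = aΔt and Δx = v₀Δt + ½aΔt²; chain segment to segment.
0–5 s: v starts 3 m/s; Δx = 3·5 + ½·-4·5² = -35 m; v ends -17 m/s.
5–6 s: v starts -17 m/s; Δx = -17·1 + ½·-9·1² = -21.5 m; v ends -26 m/s.
6–11 s: v starts -26 m/s; Δx = -26·5 + ½·10·5² = -5 m; v ends 24 m/s.
x(11) = 8 + Σ Δx = -53.5 m.

-53.5 m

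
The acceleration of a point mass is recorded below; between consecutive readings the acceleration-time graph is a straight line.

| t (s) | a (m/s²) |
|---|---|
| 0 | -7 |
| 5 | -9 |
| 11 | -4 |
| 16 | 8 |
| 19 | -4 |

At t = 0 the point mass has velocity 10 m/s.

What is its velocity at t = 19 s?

-53 m/s

Δv equals the area under the a-t graph; then v = v₀ + Δv.
0–5 s: ½(-7 + -9)(5) = -40 m/s
5–11 s: ½(-9 + -4)(6) = -39 m/s
11–16 s: ½(-4 + 8)(5) = 10 m/s
16–19 s: ½(8 + -4)(3) = 6 m/s
Δv = -63 m/s, so v(19) = 10 + (-63) = -53 m/s.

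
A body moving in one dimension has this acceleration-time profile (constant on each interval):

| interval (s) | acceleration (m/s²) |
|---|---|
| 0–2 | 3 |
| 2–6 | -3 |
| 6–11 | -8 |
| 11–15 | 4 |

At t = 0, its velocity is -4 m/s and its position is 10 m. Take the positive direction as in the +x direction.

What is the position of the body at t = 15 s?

-326 m

On each constant-a segment, Δv = aΔt and Δx = v₀Δt + ½aΔt²; chain segment to segment.
0–2 s: v starts -4 m/s; Δx = -4·2 + ½·3·2² = -2 m; v ends 2 m/s.
2–6 s: v starts 2 m/s; Δx = 2·4 + ½·-3·4² = -16 m; v ends -10 m/s.
6–11 s: v starts -10 m/s; Δx = -10·5 + ½·-8·5² = -150 m; v ends -50 m/s.
11–15 s: v starts -50 m/s; Δx = -50·4 + ½·4·4² = -168 m; v ends -34 m/s.
x(15) = 10 + Σ Δx = -326 m.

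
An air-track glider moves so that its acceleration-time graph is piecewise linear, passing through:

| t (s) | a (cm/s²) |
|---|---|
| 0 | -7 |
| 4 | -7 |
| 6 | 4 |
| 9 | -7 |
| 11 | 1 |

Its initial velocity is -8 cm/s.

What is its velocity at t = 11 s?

-49.5 cm/s

Δv equals the area under the a-t graph; then v = v₀ + Δv.
0–4 s: -7 × 4 = -28 cm/s
4–6 s: ½(-7 + 4)(2) = -3 cm/s
6–9 s: ½(4 + -7)(3) = -4.5 cm/s
9–11 s: ½(-7 + 1)(2) = -6 cm/s
Δv = -41.5 cm/s, so v(11) = -8 + (-41.5) = -49.5 cm/s.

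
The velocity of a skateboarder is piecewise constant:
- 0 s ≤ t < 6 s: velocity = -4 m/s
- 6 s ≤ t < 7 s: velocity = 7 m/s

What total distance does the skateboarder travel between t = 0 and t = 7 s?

Distance (not displacement) is the total path length: add the absolute areas under v-t.
0–6 s: |-4| × 6 = 24 m
6–7 s: |7| × 1 = 7 m
Total distance = 31 m

31 m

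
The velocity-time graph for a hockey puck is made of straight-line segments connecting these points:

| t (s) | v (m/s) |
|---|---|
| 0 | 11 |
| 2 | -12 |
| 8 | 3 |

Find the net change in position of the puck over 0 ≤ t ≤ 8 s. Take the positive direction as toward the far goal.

Displacement is the signed area under the v-t curve.
0–2 s: ½(11 + -12)(2) = -1 m
2–8 s: ½(-12 + 3)(6) = -27 m
Net displacement = -28 m

-28 m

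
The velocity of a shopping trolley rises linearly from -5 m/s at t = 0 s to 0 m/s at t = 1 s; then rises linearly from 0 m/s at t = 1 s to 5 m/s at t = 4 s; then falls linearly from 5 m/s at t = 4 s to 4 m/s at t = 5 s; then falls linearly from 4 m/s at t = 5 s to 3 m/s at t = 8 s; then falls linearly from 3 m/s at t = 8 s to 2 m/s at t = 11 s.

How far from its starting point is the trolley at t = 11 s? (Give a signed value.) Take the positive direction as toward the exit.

Displacement is the signed area under the v-t curve.
0–1 s: ½(-5 + 0)(1) = -2.5 m
1–4 s: ½(0 + 5)(3) = 7.5 m
4–5 s: ½(5 + 4)(1) = 4.5 m
5–8 s: ½(4 + 3)(3) = 10.5 m
8–11 s: ½(3 + 2)(3) = 7.5 m
Net displacement = 27.5 m

27.5 m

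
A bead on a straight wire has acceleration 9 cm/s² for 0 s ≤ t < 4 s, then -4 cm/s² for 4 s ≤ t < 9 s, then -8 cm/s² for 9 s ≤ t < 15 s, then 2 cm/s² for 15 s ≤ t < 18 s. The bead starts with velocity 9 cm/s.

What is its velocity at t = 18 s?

-17 cm/s

Δv equals the area under the a-t graph; then v = v₀ + Δv.
0–4 s: 9 × 4 = 36 cm/s
4–9 s: -4 × 5 = -20 cm/s
9–15 s: -8 × 6 = -48 cm/s
15–18 s: 2 × 3 = 6 cm/s
Δv = -26 cm/s, so v(18) = 9 + (-26) = -17 cm/s.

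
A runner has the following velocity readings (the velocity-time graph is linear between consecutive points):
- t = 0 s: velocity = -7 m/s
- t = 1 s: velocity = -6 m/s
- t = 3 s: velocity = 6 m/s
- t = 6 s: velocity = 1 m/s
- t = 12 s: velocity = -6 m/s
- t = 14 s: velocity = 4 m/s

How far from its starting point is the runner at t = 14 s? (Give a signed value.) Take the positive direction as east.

Net displacement equals the area under the velocity-time graph (areas below the axis count negative).
0–1 s: ½(-7 + -6)(1) = -6.5 m
1–3 s: ½(-6 + 6)(2) = 0 m
3–6 s: ½(6 + 1)(3) = 10.5 m
6–12 s: ½(1 + -6)(6) = -15 m
12–14 s: ½(-6 + 4)(2) = -2 m
Net displacement = -13 m

-13 m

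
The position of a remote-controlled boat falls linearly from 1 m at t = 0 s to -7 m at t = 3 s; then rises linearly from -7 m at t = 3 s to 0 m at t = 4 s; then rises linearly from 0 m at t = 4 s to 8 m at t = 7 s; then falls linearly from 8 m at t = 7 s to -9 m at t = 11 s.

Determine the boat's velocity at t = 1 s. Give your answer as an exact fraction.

Velocity is the slope of the x-t graph on 0–3 s: (-7 − 1)/(3 − 0) = -8/3 m/s.

-8/3 m/s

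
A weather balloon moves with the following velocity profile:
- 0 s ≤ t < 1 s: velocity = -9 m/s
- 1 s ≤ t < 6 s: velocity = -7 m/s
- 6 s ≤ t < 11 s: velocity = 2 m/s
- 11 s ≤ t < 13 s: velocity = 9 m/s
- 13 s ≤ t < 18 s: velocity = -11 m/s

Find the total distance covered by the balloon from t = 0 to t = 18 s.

Distance (not displacement) is the total path length: add the absolute areas under v-t.
0–1 s: |-9| × 1 = 9 m
1–6 s: |-7| × 5 = 35 m
6–11 s: |2| × 5 = 10 m
11–13 s: |9| × 2 = 18 m
13–18 s: |-11| × 5 = 55 m
Total distance = 127 m

127 m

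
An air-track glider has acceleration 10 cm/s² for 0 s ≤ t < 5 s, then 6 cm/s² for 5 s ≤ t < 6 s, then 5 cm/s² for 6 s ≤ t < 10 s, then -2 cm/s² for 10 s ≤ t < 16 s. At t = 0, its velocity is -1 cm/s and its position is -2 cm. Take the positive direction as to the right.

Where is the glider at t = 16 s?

On each constant-a segment, Δv = aΔt and Δx = v₀Δt + ½aΔt²; chain segment to segment.
0–5 s: v starts -1 cm/s; Δx = -1·5 + ½·10·5² = 120 cm; v ends 49 cm/s.
5–6 s: v starts 49 cm/s; Δx = 49·1 + ½·6·1² = 52 cm; v ends 55 cm/s.
6–10 s: v starts 55 cm/s; Δx = 55·4 + ½·5·4² = 260 cm; v ends 75 cm/s.
10–16 s: v starts 75 cm/s; Δx = 75·6 + ½·-2·6² = 414 cm; v ends 63 cm/s.
x(16) = -2 + Σ Δx = 844 cm.

844 cm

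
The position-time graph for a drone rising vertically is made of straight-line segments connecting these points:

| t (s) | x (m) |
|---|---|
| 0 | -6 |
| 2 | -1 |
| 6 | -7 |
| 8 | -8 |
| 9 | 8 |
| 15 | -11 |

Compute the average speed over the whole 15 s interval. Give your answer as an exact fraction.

47/15 m/s

Average speed = (total path length)/(elapsed time); on a piecewise-linear x-t graph the path length is Σ|Δx|.
0–2 s: |Δx| = |-1 − -6| = 5 m
2–6 s: |Δx| = |-7 − -1| = 6 m
6–8 s: |Δx| = |-8 − -7| = 1 m
8–9 s: |Δx| = |8 − -8| = 16 m
9–15 s: |Δx| = |-11 − 8| = 19 m
Total path = 47 m; average speed = 47/15 = 47/15 m/s.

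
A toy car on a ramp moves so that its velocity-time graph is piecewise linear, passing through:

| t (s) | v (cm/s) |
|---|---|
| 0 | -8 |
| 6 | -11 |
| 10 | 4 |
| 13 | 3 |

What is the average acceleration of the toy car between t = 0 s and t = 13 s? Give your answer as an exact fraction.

Average acceleration = Δv/Δt = (3 − -8)/(13 − 0) = 11/13 cm/s².

11/13 cm/s²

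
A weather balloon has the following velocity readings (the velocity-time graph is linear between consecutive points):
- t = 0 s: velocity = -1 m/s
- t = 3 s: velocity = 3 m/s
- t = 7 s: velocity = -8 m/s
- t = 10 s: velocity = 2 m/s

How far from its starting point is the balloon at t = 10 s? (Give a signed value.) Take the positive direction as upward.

-16 m

Net displacement equals the area under the velocity-time graph (areas below the axis count negative).
0–3 s: ½(-1 + 3)(3) = 3 m
3–7 s: ½(3 + -8)(4) = -10 m
7–10 s: ½(-8 + 2)(3) = -9 m
Net displacement = -16 m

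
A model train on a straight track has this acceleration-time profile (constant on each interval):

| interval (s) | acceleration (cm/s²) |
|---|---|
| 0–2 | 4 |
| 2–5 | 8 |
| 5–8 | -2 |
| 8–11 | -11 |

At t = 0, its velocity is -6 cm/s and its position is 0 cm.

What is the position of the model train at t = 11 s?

On each constant-a segment, Δv = aΔt and Δx = v₀Δt + ½aΔt²; chain segment to segment.
0–2 s: v starts -6 cm/s; Δx = -6·2 + ½·4·2² = -4 cm; v ends 2 cm/s.
2–5 s: v starts 2 cm/s; Δx = 2·3 + ½·8·3² = 42 cm; v ends 26 cm/s.
5–8 s: v starts 26 cm/s; Δx = 26·3 + ½·-2·3² = 69 cm; v ends 20 cm/s.
8–11 s: v starts 20 cm/s; Δx = 20·3 + ½·-11·3² = 10.5 cm; v ends -13 cm/s.
x(11) = 0 + Σ Δx = 117.5 cm.

117.5 cm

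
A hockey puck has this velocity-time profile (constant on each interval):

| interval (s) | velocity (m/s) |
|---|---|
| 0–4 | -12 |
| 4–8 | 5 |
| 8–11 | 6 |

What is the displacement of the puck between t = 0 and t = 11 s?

Displacement is the signed area under the v-t curve.
0–4 s: -12 × 4 = -48 m
4–8 s: 5 × 4 = 20 m
8–11 s: 6 × 3 = 18 m
Net displacement = -10 m

-10 m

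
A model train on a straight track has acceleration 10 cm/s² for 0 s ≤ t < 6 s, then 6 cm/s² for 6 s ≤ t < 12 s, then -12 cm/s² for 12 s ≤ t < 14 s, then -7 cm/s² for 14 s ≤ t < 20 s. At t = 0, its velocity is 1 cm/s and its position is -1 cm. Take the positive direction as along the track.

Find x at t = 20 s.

On each constant-a segment, Δv = aΔt and Δx = v₀Δt + ½aΔt²; chain segment to segment.
0–6 s: v starts 1 cm/s; Δx = 1·6 + ½·10·6² = 186 cm; v ends 61 cm/s.
6–12 s: v starts 61 cm/s; Δx = 61·6 + ½·6·6² = 474 cm; v ends 97 cm/s.
12–14 s: v starts 97 cm/s; Δx = 97·2 + ½·-12·2² = 170 cm; v ends 73 cm/s.
14–20 s: v starts 73 cm/s; Δx = 73·6 + ½·-7·6² = 312 cm; v ends 31 cm/s.
x(20) = -1 + Σ Δx = 1141 cm.

1141 cm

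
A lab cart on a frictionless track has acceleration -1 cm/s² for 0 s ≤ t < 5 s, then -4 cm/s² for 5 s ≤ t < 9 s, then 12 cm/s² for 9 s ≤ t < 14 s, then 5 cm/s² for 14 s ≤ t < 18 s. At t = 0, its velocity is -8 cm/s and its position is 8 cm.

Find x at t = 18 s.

On each constant-a segment, Δv = aΔt and Δx = v₀Δt + ½aΔt²; chain segment to segment.
0–5 s: v starts -8 cm/s; Δx = -8·5 + ½·-1·5² = -52.5 cm; v ends -13 cm/s.
5–9 s: v starts -13 cm/s; Δx = -13·4 + ½·-4·4² = -84 cm; v ends -29 cm/s.
9–14 s: v starts -29 cm/s; Δx = -29·5 + ½·12·5² = 5 cm; v ends 31 cm/s.
14–18 s: v starts 31 cm/s; Δx = 31·4 + ½·5·4² = 164 cm; v ends 51 cm/s.
x(18) = 8 + Σ Δx = 40.5 cm.

40.5 cm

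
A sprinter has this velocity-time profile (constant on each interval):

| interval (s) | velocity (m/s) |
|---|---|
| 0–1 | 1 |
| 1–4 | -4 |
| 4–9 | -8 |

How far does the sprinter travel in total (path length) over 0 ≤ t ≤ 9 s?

53 m

Total distance travelled is ∫|v| dt — sum the magnitudes of each area piece.
0–1 s: |1| × 1 = 1 m
1–4 s: |-4| × 3 = 12 m
4–9 s: |-8| × 5 = 40 m
Total distance = 53 m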